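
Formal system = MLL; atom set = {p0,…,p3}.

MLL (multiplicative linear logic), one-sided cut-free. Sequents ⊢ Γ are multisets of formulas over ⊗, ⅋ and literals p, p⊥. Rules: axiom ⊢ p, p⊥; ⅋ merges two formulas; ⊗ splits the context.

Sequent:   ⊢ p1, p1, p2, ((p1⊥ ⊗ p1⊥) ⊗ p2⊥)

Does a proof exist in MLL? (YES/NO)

Derivation trace:
[⊗]  ⊢ p1, p1, p2, ((p1⊥ ⊗ p1⊥) ⊗ p2⊥)
  [⊗]  ⊢ p1, p1, (p1⊥ ⊗ p1⊥)
    [Ax]  ⊢ p1, p1⊥
    [Ax]  ⊢ p1, p1⊥
  [Ax]  ⊢ p2, p2⊥

Result: YES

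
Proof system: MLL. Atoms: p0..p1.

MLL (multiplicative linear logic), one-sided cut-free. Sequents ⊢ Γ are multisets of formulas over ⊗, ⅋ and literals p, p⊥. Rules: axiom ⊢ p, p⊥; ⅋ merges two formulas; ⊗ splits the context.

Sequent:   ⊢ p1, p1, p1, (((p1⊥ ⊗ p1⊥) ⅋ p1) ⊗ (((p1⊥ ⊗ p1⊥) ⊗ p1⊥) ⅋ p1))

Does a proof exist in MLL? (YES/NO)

Derivation (root first):
[⊗]  ⊢ p1, p1, p1, (((p1⊥ ⊗ p1⊥) ⅋ p1) ⊗ (((p1⊥ ⊗ p1⊥) ⊗ p1⊥) ⅋ p1))
  [⅋]  ⊢ p1, ((p1⊥ ⊗ p1⊥) ⅋ p1)
    [⊗]  ⊢ p1, p1, (p1⊥ ⊗ p1⊥)
      [Ax]  ⊢ p1, p1⊥
      [Ax]  ⊢ p1, p1⊥
  [⅋]  ⊢ p1, p1, (((p1⊥ ⊗ p1⊥) ⊗ p1⊥) ⅋ p1)
    [⊗]  ⊢ p1, p1, p1, ((p1⊥ ⊗ p1⊥) ⊗ p1⊥)
      [⊗]  ⊢ p1, p1, (p1⊥ ⊗ p1⊥)
        [Ax]  ⊢ p1, p1⊥
        [Ax]  ⊢ p1, p1⊥
      [Ax]  ⊢ p1, p1⊥

Result: YES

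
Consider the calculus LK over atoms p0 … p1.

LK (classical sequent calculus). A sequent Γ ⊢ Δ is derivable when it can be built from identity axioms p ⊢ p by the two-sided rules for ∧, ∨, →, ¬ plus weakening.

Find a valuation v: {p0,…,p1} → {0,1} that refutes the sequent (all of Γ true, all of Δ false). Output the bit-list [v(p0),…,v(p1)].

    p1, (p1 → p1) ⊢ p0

Truth-table refutation:
  v=00: Γ:[p1=F, (p1 → p1)=T] Δ:[p0=F] refutes=False
  v=01: Γ:[p1=T, (p1 → p1)=T] Δ:[p0=F] refutes=True  ← countermodel

Result: [0, 1]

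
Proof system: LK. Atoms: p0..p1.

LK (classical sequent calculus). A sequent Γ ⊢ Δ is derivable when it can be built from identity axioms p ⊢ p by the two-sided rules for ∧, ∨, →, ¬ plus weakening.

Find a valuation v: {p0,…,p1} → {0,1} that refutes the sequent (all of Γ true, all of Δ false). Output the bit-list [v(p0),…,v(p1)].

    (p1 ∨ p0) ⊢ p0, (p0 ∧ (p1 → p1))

Truth-table refutation:
  v=00: Γ:[(p1 ∨ p0)=F] Δ:[p0=F, (p0 ∧ (p1 → p1))=F] refutes=False
  v=01: Γ:[(p1 ∨ p0)=T] Δ:[p0=F, (p0 ∧ (p1 → p1))=F] refutes=True  ← countermodel

Result: [0, 1]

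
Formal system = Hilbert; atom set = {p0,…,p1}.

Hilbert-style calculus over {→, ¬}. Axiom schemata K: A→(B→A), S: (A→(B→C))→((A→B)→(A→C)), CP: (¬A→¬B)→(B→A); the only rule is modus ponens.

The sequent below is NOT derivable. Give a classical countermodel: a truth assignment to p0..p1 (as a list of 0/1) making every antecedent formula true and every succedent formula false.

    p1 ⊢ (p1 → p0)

Truth-table refutation:
  v=00: Γ:[p1=F] Δ:[(p1 → p0)=T] refutes=False
  v=01: Γ:[p1=T] Δ:[(p1 → p0)=F] refutes=True  ← countermodel

Result: [0, 1]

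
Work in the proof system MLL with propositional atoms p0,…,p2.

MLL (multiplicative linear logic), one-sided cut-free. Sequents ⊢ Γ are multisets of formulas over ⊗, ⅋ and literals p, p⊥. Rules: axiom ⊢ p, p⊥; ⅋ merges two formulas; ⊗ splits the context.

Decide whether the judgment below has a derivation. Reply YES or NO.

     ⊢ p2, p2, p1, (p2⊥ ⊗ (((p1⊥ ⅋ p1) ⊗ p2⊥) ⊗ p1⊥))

Derivation trace:
[⊗]  ⊢ p2, p2, p1, (p2⊥ ⊗ (((p1⊥ ⅋ p1) ⊗ p2⊥) ⊗ p1⊥))
  [Ax]  ⊢ p2, p2⊥
  [⊗]  ⊢ p2, p1, (((p1⊥ ⅋ p1) ⊗ p2⊥) ⊗ p1⊥)
    [⊗]  ⊢ p2, ((p1⊥ ⅋ p1) ⊗ p2⊥)
      [⅋]  ⊢ (p1⊥ ⅋ p1)
        [Ax]  ⊢ p1, p1⊥
      [Ax]  ⊢ p2, p2⊥
    [Ax]  ⊢ p1, p1⊥

Result: YES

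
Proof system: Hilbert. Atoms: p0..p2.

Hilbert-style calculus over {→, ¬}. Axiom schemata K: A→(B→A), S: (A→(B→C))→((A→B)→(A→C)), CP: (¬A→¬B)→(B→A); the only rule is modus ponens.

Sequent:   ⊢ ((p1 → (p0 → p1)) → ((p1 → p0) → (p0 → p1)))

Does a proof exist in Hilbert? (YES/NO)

Enumerate valuations to refute Γ ⊢ Δ:
  v=000: Γ:[] Δ:[((p1 → (p0 → p1)) → ((p1 → p0) → (p0 → p1)))=T] refutes=False
  v=001: Γ:[] Δ:[((p1 → (p0 → p1)) → ((p1 → p0) → (p0 → p1)))=T] refutes=False
  v=010: Γ:[] Δ:[((p1 → (p0 → p1)) → ((p1 → p0) → (p0 → p1)))=T] refutes=False
  v=011: Γ:[] Δ:[((p1 → (p0 → p1)) → ((p1 → p0) → (p0 → p1)))=T] refutes=False
  v=100: Γ:[] Δ:[((p1 → (p0 → p1)) → ((p1 → p0) → (p0 → p1)))=F] refutes=True  ← countermodel

Result: NO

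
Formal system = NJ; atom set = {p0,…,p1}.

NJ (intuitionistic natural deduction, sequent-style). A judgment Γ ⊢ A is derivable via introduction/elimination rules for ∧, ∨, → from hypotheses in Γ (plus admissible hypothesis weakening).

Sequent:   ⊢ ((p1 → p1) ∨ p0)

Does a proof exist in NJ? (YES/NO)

Derivation (root first):
[∨I₁]  ⊢ ((p1 → p1) ∨ p0)
  [→I]  ⊢ (p1 → p1)
    [Ax] p1 ⊢ p1

Result: YES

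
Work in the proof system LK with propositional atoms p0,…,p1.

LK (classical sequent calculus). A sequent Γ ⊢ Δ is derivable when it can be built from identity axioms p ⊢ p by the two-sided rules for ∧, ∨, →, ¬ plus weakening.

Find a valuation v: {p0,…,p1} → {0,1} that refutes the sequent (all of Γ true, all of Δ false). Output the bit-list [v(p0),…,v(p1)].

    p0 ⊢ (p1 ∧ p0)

Truth-table refutation:
  v=00: Γ:[p0=F] Δ:[(p1 ∧ p0)=F] refutes=False
  v=01: Γ:[p0=F] Δ:[(p1 ∧ p0)=F] refutes=False
  v=10: Γ:[p0=T] Δ:[(p1 ∧ p0)=F] refutes=True  ← countermodel

Result: [1, 0]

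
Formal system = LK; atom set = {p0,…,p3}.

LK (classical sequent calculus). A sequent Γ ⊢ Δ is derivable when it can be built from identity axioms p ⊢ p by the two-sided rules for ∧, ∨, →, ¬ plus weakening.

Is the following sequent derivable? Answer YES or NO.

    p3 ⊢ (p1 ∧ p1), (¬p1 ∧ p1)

Enumerate valuations to refute Γ ⊢ Δ:
  v=0000: Γ:[p3=F] Δ:[(p1 ∧ p1)=F, (¬p1 ∧ p1)=F] refutes=False
  v=0001: Γ:[p3=T] Δ:[(p1 ∧ p1)=F, (¬p1 ∧ p1)=F] refutes=True  ← countermodel

Result: NO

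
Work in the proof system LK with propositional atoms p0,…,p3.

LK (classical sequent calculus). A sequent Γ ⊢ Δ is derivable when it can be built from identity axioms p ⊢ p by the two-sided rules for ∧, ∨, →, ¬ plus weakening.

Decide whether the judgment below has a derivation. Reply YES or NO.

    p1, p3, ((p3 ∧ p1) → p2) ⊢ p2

Proof tree:
[→L] p1, p3, ((p3 ∧ p1) → p2) ⊢ p2
  [∧R] p1, p3 ⊢ (p3 ∧ p1)
    [Ax] p3 ⊢ p3
    [Ax] p1 ⊢ p1
  [Ax] p2 ⊢ p2

Result: YES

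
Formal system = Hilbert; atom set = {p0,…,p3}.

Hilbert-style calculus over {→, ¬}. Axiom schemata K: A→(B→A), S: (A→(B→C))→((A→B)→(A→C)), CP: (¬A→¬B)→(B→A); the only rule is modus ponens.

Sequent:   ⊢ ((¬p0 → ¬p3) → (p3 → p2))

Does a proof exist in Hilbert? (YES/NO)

Search for a countermodel by truth-table:
  v=0000: Γ:[] Δ:[((¬p0 → ¬p3) → (p3 → p2))=T] refutes=False
  v=0001: Γ:[] Δ:[((¬p0 → ¬p3) → (p3 → p2))=T] refutes=False
  v=0010: Γ:[] Δ:[((¬p0 → ¬p3) → (p3 → p2))=T] refutes=False
  v=0011: Γ:[] Δ:[((¬p0 → ¬p3) → (p3 → p2))=T] refutes=False
  v=0100: Γ:[] Δ:[((¬p0 → ¬p3) → (p3 → p2))=T] refutes=False
  v=0101: Γ:[] Δ:[((¬p0 → ¬p3) → (p3 → p2))=T] refutes=False
  v=0110: Γ:[] Δ:[((¬p0 → ¬p3) → (p3 → p2))=T] refutes=False
  v=0111: Γ:[] Δ:[((¬p0 → ¬p3) → (p3 → p2))=T] refutes=False
  v=1000: Γ:[] Δ:[((¬p0 → ¬p3) → (p3 → p2))=T] refutes=False
  v=1001: Γ:[] Δ:[((¬p0 → ¬p3) → (p3 → p2))=F] refutes=True  ← countermodel

Result: NO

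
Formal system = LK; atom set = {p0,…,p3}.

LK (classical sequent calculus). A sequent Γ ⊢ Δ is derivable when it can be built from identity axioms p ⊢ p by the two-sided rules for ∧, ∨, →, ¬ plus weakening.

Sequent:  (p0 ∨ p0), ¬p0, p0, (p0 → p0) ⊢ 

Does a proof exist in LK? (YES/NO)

Derivation trace:
[→L] (p0 ∨ p0), ¬p0, p0, (p0 → p0) ⊢ 
  [∨L] ¬p0, p0, (p0 ∨ p0) ⊢ p0
    [WL] p0, ¬p0, p0 ⊢ 
      [¬L] p0, ¬p0 ⊢ 
        [Ax] p0 ⊢ p0
    [Ax] p0 ⊢ p0
  [WL] p0, ¬p0, p0 ⊢ 
    [¬L] p0, ¬p0 ⊢ 
      [Ax] p0 ⊢ p0

Result: YES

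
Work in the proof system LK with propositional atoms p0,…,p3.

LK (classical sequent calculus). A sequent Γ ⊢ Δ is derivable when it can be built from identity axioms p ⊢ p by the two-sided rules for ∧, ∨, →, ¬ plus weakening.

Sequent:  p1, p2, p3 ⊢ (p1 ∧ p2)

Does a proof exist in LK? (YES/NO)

Proof tree:
[∧R] p1, p2, p3 ⊢ (p1 ∧ p2)
  [Ax] p1 ⊢ p1
  [WL] p2, p3 ⊢ p2
    [Ax] p2 ⊢ p2

Result: YES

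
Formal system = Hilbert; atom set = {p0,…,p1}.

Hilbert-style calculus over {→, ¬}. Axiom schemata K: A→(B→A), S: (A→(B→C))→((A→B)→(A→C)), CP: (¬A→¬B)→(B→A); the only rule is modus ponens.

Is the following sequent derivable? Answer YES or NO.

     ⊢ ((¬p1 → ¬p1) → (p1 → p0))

Enumerate valuations to refute Γ ⊢ Δ:
  v=00: Γ:[] Δ:[((¬p1 → ¬p1) → (p1 → p0))=T] refutes=False
  v=01: Γ:[] Δ:[((¬p1 → ¬p1) → (p1 → p0))=F] refutes=True  ← countermodel

Result: NO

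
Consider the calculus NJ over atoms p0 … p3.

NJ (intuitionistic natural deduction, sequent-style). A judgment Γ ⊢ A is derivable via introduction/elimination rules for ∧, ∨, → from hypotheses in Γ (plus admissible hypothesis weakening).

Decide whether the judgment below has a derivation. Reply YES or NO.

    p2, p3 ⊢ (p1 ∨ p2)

Derivation (root first):
[Wk] p2, p3 ⊢ (p1 ∨ p2)
  [∨I₂] p2 ⊢ (p1 ∨ p2)
    [Ax] p2 ⊢ p2

Result: YES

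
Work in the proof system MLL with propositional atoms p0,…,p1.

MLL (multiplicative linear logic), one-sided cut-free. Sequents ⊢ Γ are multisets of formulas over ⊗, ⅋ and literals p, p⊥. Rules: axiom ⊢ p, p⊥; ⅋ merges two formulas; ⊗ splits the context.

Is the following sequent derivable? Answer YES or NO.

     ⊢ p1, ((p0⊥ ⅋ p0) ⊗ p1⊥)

Derivation (root first):
[⊗]  ⊢ p1, ((p0⊥ ⅋ p0) ⊗ p1⊥)
  [⅋]  ⊢ (p0⊥ ⅋ p0)
    [Ax]  ⊢ p0, p0⊥
  [Ax]  ⊢ p1, p1⊥

Result: YES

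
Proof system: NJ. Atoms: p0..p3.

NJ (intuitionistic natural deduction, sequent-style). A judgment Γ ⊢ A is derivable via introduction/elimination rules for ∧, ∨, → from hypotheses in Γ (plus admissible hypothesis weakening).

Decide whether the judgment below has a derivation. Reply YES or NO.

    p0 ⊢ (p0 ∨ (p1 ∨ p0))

Derivation (root first):
[∨I₂] p0 ⊢ (p0 ∨ (p1 ∨ p0))
  [∨I₂] p0 ⊢ (p1 ∨ p0)
    [Ax] p0 ⊢ p0

Result: YES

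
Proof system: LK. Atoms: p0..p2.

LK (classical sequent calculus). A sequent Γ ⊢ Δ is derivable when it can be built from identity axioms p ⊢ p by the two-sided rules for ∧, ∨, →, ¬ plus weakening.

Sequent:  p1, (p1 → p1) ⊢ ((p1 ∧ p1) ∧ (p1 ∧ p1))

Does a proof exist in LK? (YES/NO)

Derivation (root first):
[→L] p1, (p1 → p1) ⊢ ((p1 ∧ p1) ∧ (p1 ∧ p1))
  [Ax] p1 ⊢ p1
  [∧R] p1 ⊢ ((p1 ∧ p1) ∧ (p1 ∧ p1))
    [∧R] p1 ⊢ (p1 ∧ p1)
      [Ax] p1 ⊢ p1
      [Ax] p1 ⊢ p1
    [∧R] p1 ⊢ (p1 ∧ p1)
      [Ax] p1 ⊢ p1
      [Ax] p1 ⊢ p1

Result: YES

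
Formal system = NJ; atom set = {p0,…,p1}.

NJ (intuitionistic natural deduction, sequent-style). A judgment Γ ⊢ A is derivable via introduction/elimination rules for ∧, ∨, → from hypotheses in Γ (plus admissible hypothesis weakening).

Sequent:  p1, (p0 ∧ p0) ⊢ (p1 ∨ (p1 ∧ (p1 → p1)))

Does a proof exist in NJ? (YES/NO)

Proof tree:
[∨I₂] p1, (p0 ∧ p0) ⊢ (p1 ∨ (p1 ∧ (p1 → p1)))
  [∧I] p1, (p0 ∧ p0) ⊢ (p1 ∧ (p1 → p1))
    [Ax] p1 ⊢ p1
    [Wk] (p0 ∧ p0) ⊢ (p1 → p1)
      [→I]  ⊢ (p1 → p1)
        [Ax] p1 ⊢ p1

Result: YES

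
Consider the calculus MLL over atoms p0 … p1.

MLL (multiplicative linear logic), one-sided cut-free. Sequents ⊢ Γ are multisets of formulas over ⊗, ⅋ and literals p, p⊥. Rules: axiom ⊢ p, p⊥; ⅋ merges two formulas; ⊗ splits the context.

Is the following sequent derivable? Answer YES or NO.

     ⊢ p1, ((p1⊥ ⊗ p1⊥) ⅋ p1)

Derivation trace:
[⅋]  ⊢ p1, ((p1⊥ ⊗ p1⊥) ⅋ p1)
  [⊗]  ⊢ p1, p1, (p1⊥ ⊗ p1⊥)
    [Ax]  ⊢ p1, p1⊥
    [Ax]  ⊢ p1, p1⊥

Result: YES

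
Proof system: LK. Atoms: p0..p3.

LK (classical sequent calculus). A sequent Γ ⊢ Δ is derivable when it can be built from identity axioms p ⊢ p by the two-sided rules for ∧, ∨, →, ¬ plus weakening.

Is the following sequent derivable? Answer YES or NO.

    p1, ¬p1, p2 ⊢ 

Proof tree:
[WL] p1, ¬p1, p2 ⊢ 
  [¬L] p1, ¬p1 ⊢ 
    [Ax] p1 ⊢ p1

Result: YES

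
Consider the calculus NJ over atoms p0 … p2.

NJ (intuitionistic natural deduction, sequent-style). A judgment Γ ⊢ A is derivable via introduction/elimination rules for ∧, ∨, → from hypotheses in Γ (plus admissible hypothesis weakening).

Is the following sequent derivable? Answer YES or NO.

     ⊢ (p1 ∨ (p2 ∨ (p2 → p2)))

Proof tree:
[∨I₂]  ⊢ (p1 ∨ (p2 ∨ (p2 → p2)))
  [∨I₂]  ⊢ (p2 ∨ (p2 → p2))
    [→I]  ⊢ (p2 → p2)
      [Ax] p2 ⊢ p2

Result: YES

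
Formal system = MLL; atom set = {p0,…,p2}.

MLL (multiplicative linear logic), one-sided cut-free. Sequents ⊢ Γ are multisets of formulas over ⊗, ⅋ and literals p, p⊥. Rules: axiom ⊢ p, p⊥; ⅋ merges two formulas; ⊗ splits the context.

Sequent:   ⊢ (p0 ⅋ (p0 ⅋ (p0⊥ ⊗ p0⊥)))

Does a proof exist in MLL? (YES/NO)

Derivation (root first):
[⅋]  ⊢ (p0 ⅋ (p0 ⅋ (p0⊥ ⊗ p0⊥)))
  [⅋]  ⊢ p0, (p0 ⅋ (p0⊥ ⊗ p0⊥))
    [⊗]  ⊢ p0, p0, (p0⊥ ⊗ p0⊥)
      [Ax]  ⊢ p0, p0⊥
      [Ax]  ⊢ p0, p0⊥

Result: YES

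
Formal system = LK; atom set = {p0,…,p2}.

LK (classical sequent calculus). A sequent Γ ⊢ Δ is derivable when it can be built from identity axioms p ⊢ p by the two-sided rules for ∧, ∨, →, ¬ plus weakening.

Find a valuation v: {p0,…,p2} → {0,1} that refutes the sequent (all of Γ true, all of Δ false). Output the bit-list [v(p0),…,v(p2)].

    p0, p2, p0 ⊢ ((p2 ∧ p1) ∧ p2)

Search for a countermodel by truth-table:
  v=000: Γ:[p0=F, p2=F, p0=F] Δ:[((p2 ∧ p1) ∧ p2)=F] refutes=False
  v=001: Γ:[p0=F, p2=T, p0=F] Δ:[((p2 ∧ p1) ∧ p2)=F] refutes=False
  v=010: Γ:[p0=F, p2=F, p0=F] Δ:[((p2 ∧ p1) ∧ p2)=F] refutes=False
  v=011: Γ:[p0=F, p2=T, p0=F] Δ:[((p2 ∧ p1) ∧ p2)=T] refutes=False
  v=100: Γ:[p0=T, p2=F, p0=T] Δ:[((p2 ∧ p1) ∧ p2)=F] refutes=False
  v=101: Γ:[p0=T, p2=T, p0=T] Δ:[((p2 ∧ p1) ∧ p2)=F] refutes=True  ← countermodel

Result: [1, 0, 1]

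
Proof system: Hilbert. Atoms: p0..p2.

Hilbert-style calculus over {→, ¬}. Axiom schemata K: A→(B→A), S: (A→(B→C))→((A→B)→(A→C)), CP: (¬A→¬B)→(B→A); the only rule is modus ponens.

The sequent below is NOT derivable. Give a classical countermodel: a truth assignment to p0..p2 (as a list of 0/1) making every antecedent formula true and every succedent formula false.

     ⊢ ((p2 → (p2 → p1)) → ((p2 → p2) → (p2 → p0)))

Enumerate valuations to refute Γ ⊢ Δ:
  v=000: Γ:[] Δ:[((p2 → (p2 → p1)) → ((p2 → p2) → (p2 → p0)))=T] refutes=False
  v=001: Γ:[] Δ:[((p2 → (p2 → p1)) → ((p2 → p2) → (p2 → p0)))=T] refutes=False
  v=010: Γ:[] Δ:[((p2 → (p2 → p1)) → ((p2 → p2) → (p2 → p0)))=T] refutes=False
  v=011: Γ:[] Δ:[((p2 → (p2 → p1)) → ((p2 → p2) → (p2 → p0)))=F] refutes=True  ← countermodel

Result: [0, 1, 1]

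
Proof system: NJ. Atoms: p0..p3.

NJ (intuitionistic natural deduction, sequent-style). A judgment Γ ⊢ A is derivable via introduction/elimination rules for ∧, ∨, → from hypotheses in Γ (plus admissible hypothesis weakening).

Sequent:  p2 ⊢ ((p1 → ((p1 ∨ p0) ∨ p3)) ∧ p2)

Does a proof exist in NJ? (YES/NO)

Derivation trace:
[∧I] p2 ⊢ ((p1 → ((p1 ∨ p0) ∨ p3)) ∧ p2)
  [→I]  ⊢ (p1 → ((p1 ∨ p0) ∨ p3))
    [∨I₁] p1 ⊢ ((p1 ∨ p0) ∨ p3)
      [∨I₁] p1 ⊢ (p1 ∨ p0)
        [Ax] p1 ⊢ p1
  [Ax] p2 ⊢ p2

Result: YES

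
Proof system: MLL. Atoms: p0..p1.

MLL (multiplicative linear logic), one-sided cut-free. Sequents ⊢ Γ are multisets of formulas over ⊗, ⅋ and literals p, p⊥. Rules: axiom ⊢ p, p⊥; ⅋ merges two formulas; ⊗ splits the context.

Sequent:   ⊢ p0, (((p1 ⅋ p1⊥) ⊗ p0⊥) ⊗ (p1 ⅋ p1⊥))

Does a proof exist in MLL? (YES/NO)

Proof tree:
[⊗]  ⊢ p0, (((p1 ⅋ p1⊥) ⊗ p0⊥) ⊗ (p1 ⅋ p1⊥))
  [⊗]  ⊢ p0, ((p1 ⅋ p1⊥) ⊗ p0⊥)
    [⅋]  ⊢ (p1 ⅋ p1⊥)
      [Ax]  ⊢ p1, p1⊥
    [Ax]  ⊢ p0, p0⊥
  [⅋]  ⊢ (p1 ⅋ p1⊥)
    [Ax]  ⊢ p1, p1⊥

Result: YES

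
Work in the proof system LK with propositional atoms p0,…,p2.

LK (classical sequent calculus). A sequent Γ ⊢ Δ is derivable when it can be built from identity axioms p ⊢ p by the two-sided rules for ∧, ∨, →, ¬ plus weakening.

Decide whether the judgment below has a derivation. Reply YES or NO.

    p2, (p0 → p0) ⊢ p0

Search for a countermodel by truth-table:
  v=000: Γ:[p2=F, (p0 → p0)=T] Δ:[p0=F] refutes=False
  v=001: Γ:[p2=T, (p0 → p0)=T] Δ:[p0=F] refutes=True  ← countermodel

Result: NO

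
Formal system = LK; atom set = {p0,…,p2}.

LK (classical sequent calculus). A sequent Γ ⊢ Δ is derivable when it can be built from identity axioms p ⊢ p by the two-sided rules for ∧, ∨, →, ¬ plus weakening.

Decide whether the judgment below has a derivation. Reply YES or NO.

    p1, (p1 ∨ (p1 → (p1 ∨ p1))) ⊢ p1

Proof tree:
[∨L] p1, (p1 ∨ (p1 → (p1 ∨ p1))) ⊢ p1
  [Ax] p1 ⊢ p1
  [→L] p1, (p1 → (p1 ∨ p1)) ⊢ p1
    [Ax] p1 ⊢ p1
    [∨L] (p1 ∨ p1) ⊢ p1
      [Ax] p1 ⊢ p1
      [Ax] p1 ⊢ p1

Result: YES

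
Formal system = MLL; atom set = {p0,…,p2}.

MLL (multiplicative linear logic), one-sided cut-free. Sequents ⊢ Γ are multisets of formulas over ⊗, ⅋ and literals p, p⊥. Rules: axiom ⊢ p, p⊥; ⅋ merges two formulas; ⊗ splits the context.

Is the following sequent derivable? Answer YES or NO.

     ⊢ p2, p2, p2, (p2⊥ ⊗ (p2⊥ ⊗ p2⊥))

Derivation (root first):
[⊗]  ⊢ p2, p2, p2, (p2⊥ ⊗ (p2⊥ ⊗ p2⊥))
  [Ax]  ⊢ p2, p2⊥
  [⊗]  ⊢ p2, p2, (p2⊥ ⊗ p2⊥)
    [Ax]  ⊢ p2, p2⊥
    [Ax]  ⊢ p2, p2⊥

Result: YES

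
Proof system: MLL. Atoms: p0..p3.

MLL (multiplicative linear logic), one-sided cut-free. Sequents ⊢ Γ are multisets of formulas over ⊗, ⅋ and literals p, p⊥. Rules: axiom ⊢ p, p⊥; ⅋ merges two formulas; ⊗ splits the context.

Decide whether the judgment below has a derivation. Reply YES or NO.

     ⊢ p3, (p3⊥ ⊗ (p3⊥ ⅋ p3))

Derivation (root first):
[⊗]  ⊢ p3, (p3⊥ ⊗ (p3⊥ ⅋ p3))
  [Ax]  ⊢ p3, p3⊥
  [⅋]  ⊢ (p3⊥ ⅋ p3)
    [Ax]  ⊢ p3, p3⊥

Result: YES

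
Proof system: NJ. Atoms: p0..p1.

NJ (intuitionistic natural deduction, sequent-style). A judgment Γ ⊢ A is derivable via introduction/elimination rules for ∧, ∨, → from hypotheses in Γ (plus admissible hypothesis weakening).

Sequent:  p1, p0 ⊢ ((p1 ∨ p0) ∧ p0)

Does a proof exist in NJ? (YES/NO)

Derivation trace:
[∧I] p1, p0 ⊢ ((p1 ∨ p0) ∧ p0)
  [∨I₁] p1 ⊢ (p1 ∨ p0)
    [Ax] p1 ⊢ p1
  [Ax] p0 ⊢ p0

Result: YES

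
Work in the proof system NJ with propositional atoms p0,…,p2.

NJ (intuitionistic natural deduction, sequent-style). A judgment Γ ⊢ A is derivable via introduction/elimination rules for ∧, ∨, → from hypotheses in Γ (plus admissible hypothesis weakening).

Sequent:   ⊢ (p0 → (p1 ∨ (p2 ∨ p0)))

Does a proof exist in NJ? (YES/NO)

Proof tree:
[→I]  ⊢ (p0 → (p1 ∨ (p2 ∨ p0)))
  [∨I₂] p0 ⊢ (p1 ∨ (p2 ∨ p0))
    [∨I₂] p0 ⊢ (p2 ∨ p0)
      [Ax] p0 ⊢ p0

Result: YES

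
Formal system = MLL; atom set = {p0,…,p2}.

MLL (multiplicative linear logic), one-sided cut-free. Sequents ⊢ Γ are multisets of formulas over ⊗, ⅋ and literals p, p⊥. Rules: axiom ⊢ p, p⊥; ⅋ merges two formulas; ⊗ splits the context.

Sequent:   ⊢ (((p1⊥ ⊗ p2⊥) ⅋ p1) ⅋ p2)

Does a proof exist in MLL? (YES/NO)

Derivation trace:
[⅋]  ⊢ (((p1⊥ ⊗ p2⊥) ⅋ p1) ⅋ p2)
  [⅋]  ⊢ p2, ((p1⊥ ⊗ p2⊥) ⅋ p1)
    [⊗]  ⊢ p1, p2, (p1⊥ ⊗ p2⊥)
      [Ax]  ⊢ p1, p1⊥
      [Ax]  ⊢ p2, p2⊥

Result: YES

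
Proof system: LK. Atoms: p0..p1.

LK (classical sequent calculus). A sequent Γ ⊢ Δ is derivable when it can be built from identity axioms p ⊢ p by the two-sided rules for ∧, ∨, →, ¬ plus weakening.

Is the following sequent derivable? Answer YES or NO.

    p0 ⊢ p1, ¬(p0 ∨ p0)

Enumerate valuations to refute Γ ⊢ Δ:
  v=00: Γ:[p0=F] Δ:[p1=F, ¬(p0 ∨ p0)=T] refutes=False
  v=01: Γ:[p0=F] Δ:[p1=T, ¬(p0 ∨ p0)=T] refutes=False
  v=10: Γ:[p0=T] Δ:[p1=F, ¬(p0 ∨ p0)=F] refutes=True  ← countermodel

Result: NO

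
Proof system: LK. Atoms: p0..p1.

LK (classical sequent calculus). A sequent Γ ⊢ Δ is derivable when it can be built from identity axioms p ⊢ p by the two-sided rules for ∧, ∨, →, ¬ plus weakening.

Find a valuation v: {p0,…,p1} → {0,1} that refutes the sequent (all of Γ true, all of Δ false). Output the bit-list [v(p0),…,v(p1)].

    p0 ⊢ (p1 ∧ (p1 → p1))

Search for a countermodel by truth-table:
  v=00: Γ:[p0=F] Δ:[(p1 ∧ (p1 → p1))=F] refutes=False
  v=01: Γ:[p0=F] Δ:[(p1 ∧ (p1 → p1))=T] refutes=False
  v=10: Γ:[p0=T] Δ:[(p1 ∧ (p1 → p1))=F] refutes=True  ← countermodel

Result: [1, 0]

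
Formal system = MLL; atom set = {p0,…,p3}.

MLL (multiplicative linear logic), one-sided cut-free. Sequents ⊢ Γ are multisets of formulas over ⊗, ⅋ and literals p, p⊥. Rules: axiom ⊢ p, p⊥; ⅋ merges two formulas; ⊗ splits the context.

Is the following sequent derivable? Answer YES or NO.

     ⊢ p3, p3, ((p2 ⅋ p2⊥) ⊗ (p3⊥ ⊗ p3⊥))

Derivation (root first):
[⊗]  ⊢ p3, p3, ((p2 ⅋ p2⊥) ⊗ (p3⊥ ⊗ p3⊥))
  [⅋]  ⊢ (p2 ⅋ p2⊥)
    [Ax]  ⊢ p2, p2⊥
  [⊗]  ⊢ p3, p3, (p3⊥ ⊗ p3⊥)
    [Ax]  ⊢ p3, p3⊥
    [Ax]  ⊢ p3, p3⊥

Result: YES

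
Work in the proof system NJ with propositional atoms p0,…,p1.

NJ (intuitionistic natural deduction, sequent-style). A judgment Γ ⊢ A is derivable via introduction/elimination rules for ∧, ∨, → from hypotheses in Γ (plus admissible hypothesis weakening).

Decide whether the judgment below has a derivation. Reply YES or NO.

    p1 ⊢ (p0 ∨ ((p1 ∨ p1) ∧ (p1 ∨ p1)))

Derivation (root first):
[∨I₂] p1 ⊢ (p0 ∨ ((p1 ∨ p1) ∧ (p1 ∨ p1)))
  [∧I] p1 ⊢ ((p1 ∨ p1) ∧ (p1 ∨ p1))
    [∨I₁] p1 ⊢ (p1 ∨ p1)
      [Ax] p1 ⊢ p1
    [∨I₁] p1 ⊢ (p1 ∨ p1)
      [Ax] p1 ⊢ p1

Result: YES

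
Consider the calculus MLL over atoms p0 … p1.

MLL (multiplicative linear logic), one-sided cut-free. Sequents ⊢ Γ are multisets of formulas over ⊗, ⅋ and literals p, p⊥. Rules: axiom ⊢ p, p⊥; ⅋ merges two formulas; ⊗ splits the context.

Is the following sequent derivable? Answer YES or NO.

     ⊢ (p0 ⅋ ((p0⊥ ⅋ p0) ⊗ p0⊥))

Proof tree:
[⅋]  ⊢ (p0 ⅋ ((p0⊥ ⅋ p0) ⊗ p0⊥))
  [⊗]  ⊢ p0, ((p0⊥ ⅋ p0) ⊗ p0⊥)
    [⅋]  ⊢ (p0⊥ ⅋ p0)
      [Ax]  ⊢ p0, p0⊥
    [Ax]  ⊢ p0, p0⊥

Result: YES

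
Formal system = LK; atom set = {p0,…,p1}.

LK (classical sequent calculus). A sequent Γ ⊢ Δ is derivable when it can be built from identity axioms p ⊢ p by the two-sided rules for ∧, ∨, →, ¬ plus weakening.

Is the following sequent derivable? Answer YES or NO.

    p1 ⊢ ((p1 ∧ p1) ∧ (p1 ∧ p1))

Proof tree:
[∧R] p1 ⊢ ((p1 ∧ p1) ∧ (p1 ∧ p1))
  [∧R] p1 ⊢ (p1 ∧ p1)
    [Ax] p1 ⊢ p1
    [Ax] p1 ⊢ p1
  [∧R] p1 ⊢ (p1 ∧ p1)
    [Ax] p1 ⊢ p1
    [Ax] p1 ⊢ p1

Result: YES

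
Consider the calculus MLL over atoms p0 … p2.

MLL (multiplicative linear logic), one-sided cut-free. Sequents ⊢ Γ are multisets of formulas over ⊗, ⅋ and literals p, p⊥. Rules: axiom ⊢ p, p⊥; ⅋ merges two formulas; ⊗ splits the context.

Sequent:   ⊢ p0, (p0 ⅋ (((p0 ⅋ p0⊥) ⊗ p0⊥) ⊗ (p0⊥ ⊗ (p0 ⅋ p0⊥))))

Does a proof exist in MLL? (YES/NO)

Derivation trace:
[⅋]  ⊢ p0, (p0 ⅋ (((p0 ⅋ p0⊥) ⊗ p0⊥) ⊗ (p0⊥ ⊗ (p0 ⅋ p0⊥))))
  [⊗]  ⊢ p0, p0, (((p0 ⅋ p0⊥) ⊗ p0⊥) ⊗ (p0⊥ ⊗ (p0 ⅋ p0⊥)))
    [⊗]  ⊢ p0, ((p0 ⅋ p0⊥) ⊗ p0⊥)
      [⅋]  ⊢ (p0 ⅋ p0⊥)
        [Ax]  ⊢ p0, p0⊥
      [Ax]  ⊢ p0, p0⊥
    [⊗]  ⊢ p0, (p0⊥ ⊗ (p0 ⅋ p0⊥))
      [Ax]  ⊢ p0, p0⊥
      [⅋]  ⊢ (p0 ⅋ p0⊥)
        [Ax]  ⊢ p0, p0⊥

Result: YES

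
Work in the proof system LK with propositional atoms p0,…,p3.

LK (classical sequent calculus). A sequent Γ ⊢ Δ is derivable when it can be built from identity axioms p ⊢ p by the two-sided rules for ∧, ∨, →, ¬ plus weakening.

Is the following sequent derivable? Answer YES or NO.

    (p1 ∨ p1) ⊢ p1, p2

Proof tree:
[∨L] (p1 ∨ p1) ⊢ p1, p2
  [WR] p1 ⊢ p1, p2
    [Ax] p1 ⊢ p1
  [WR] p1 ⊢ p1, p2
    [Ax] p1 ⊢ p1

Result: YES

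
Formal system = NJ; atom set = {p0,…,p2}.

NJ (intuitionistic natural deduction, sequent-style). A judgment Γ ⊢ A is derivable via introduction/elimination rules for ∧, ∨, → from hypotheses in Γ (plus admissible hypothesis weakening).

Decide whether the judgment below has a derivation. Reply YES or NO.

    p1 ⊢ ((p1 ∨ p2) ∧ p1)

Derivation (root first):
[∧I] p1 ⊢ ((p1 ∨ p2) ∧ p1)
  [∨I₁] p1 ⊢ (p1 ∨ p2)
    [Ax] p1 ⊢ p1
  [Ax] p1 ⊢ p1

Result: YES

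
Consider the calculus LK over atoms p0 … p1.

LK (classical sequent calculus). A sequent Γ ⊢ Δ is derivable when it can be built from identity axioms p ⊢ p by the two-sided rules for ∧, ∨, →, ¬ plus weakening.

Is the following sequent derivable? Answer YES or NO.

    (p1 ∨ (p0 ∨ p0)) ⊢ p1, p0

Derivation (root first):
[∨L] (p1 ∨ (p0 ∨ p0)) ⊢ p1, p0
  [Ax] p1 ⊢ p1
  [∨L] (p0 ∨ p0) ⊢ p1, p0
    [WR] p0 ⊢ p0, p1
      [Ax] p0 ⊢ p0
    [WR] p0 ⊢ p0, p1
      [Ax] p0 ⊢ p0

Result: YES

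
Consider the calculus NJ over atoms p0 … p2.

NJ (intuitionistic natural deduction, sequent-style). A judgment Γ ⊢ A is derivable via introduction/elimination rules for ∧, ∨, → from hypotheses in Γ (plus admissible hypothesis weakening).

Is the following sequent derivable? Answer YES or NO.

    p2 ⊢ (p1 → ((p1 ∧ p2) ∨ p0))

Proof tree:
[→I] p2 ⊢ (p1 → ((p1 ∧ p2) ∨ p0))
  [∨I₁] p1, p2 ⊢ ((p1 ∧ p2) ∨ p0)
    [∧I] p1, p2 ⊢ (p1 ∧ p2)
      [Ax] p1 ⊢ p1
      [Ax] p2 ⊢ p2

Result: YES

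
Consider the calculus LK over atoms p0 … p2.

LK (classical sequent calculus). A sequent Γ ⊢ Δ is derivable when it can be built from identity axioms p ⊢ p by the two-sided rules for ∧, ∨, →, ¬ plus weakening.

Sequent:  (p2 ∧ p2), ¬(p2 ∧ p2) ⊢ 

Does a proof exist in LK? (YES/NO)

Derivation trace:
[¬L] (p2 ∧ p2), ¬(p2 ∧ p2) ⊢ 
  [∧R] (p2 ∧ p2) ⊢ (p2 ∧ p2)
    [∧L] (p2 ∧ p2) ⊢ p2
      [WL] p2, p2 ⊢ p2
        [Ax] p2 ⊢ p2
    [∧L] (p2 ∧ p2) ⊢ p2
      [WL] p2, p2 ⊢ p2
        [Ax] p2 ⊢ p2

Result: YES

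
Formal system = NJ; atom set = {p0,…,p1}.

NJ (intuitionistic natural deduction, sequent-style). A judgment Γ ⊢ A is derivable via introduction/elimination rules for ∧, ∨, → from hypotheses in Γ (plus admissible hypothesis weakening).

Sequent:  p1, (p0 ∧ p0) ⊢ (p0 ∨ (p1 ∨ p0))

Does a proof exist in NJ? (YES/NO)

Derivation (root first):
[Wk] p1, (p0 ∧ p0) ⊢ (p0 ∨ (p1 ∨ p0))
  [∨I₂] p1 ⊢ (p0 ∨ (p1 ∨ p0))
    [∨I₁] p1 ⊢ (p1 ∨ p0)
      [Ax] p1 ⊢ p1

Result: YES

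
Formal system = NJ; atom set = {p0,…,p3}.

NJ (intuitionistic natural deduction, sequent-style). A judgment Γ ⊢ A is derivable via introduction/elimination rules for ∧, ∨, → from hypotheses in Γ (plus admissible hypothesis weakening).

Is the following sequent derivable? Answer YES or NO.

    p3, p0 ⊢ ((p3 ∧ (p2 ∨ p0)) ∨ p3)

Derivation trace:
[∨I₁] p3, p0 ⊢ ((p3 ∧ (p2 ∨ p0)) ∨ p3)
  [∧I] p3, p0 ⊢ (p3 ∧ (p2 ∨ p0))
    [Ax] p3 ⊢ p3
    [∨I₂] p0 ⊢ (p2 ∨ p0)
      [Ax] p0 ⊢ p0

Result: YES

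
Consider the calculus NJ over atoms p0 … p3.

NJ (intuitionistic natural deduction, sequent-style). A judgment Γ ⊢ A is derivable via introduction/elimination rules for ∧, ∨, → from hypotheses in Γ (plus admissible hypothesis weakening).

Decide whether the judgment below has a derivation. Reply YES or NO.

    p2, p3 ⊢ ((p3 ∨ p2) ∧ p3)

Derivation trace:
[∧I] p2, p3 ⊢ ((p3 ∨ p2) ∧ p3)
  [∨I₂] p2 ⊢ (p3 ∨ p2)
    [Ax] p2 ⊢ p2
  [Ax] p3 ⊢ p3

Result: YES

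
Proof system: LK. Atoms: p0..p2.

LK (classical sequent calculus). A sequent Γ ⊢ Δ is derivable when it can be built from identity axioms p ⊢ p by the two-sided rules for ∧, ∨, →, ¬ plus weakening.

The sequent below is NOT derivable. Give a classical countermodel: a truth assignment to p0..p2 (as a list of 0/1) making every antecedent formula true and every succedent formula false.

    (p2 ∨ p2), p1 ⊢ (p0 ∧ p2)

Truth-table refutation:
  v=000: Γ:[(p2 ∨ p2)=F, p1=F] Δ:[(p0 ∧ p2)=F] refutes=False
  v=001: Γ:[(p2 ∨ p2)=T, p1=F] Δ:[(p0 ∧ p2)=F] refutes=False
  v=010: Γ:[(p2 ∨ p2)=F, p1=T] Δ:[(p0 ∧ p2)=F] refutes=False
  v=011: Γ:[(p2 ∨ p2)=T, p1=T] Δ:[(p0 ∧ p2)=F] refutes=True  ← countermodel

Result: [0, 1, 1]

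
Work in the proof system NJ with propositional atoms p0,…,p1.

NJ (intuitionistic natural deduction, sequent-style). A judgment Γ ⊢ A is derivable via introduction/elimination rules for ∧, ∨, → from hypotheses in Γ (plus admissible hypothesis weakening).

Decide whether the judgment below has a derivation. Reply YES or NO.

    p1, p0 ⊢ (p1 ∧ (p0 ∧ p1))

Derivation (root first):
[∧I] p1, p0 ⊢ (p1 ∧ (p0 ∧ p1))
  [Ax] p1 ⊢ p1
  [∧I] p1, p0 ⊢ (p0 ∧ p1)
    [Ax] p0 ⊢ p0
    [Ax] p1 ⊢ p1

Result: YES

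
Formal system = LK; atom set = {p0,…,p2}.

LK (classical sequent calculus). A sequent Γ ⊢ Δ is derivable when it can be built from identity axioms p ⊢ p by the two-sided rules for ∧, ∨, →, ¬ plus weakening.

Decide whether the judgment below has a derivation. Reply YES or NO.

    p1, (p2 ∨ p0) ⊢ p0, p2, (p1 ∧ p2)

Derivation (root first):
[∨L] p1, (p2 ∨ p0) ⊢ p0, p2, (p1 ∧ p2)
  [∧R] p1, p2 ⊢ p2, (p1 ∧ p2)
    [Ax] p1 ⊢ p1
    [WR] p2 ⊢ p2, p2
      [Ax] p2 ⊢ p2
  [Ax] p0 ⊢ p0

Result: YES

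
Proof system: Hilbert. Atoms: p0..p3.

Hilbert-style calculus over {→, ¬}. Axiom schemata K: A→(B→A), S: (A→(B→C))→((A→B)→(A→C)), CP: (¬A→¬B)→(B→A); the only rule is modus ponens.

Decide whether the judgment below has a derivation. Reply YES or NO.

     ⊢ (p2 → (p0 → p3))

Search for a countermodel by truth-table:
  v=0000: Γ:[] Δ:[(p2 → (p0 → p3))=T] refutes=False
  v=0001: Γ:[] Δ:[(p2 → (p0 → p3))=T] refutes=False
  v=0010: Γ:[] Δ:[(p2 → (p0 → p3))=T] refutes=False
  v=0011: Γ:[] Δ:[(p2 → (p0 → p3))=T] refutes=False
  v=0100: Γ:[] Δ:[(p2 → (p0 → p3))=T] refutes=False
  v=0101: Γ:[] Δ:[(p2 → (p0 → p3))=T] refutes=False
  v=0110: Γ:[] Δ:[(p2 → (p0 → p3))=T] refutes=False
  v=0111: Γ:[] Δ:[(p2 → (p0 → p3))=T] refutes=False
  v=1000: Γ:[] Δ:[(p2 → (p0 → p3))=T] refutes=False
  v=1001: Γ:[] Δ:[(p2 → (p0 → p3))=T] refutes=False
  v=1010: Γ:[] Δ:[(p2 → (p0 → p3))=F] refutes=True  ← countermodel

Result: NO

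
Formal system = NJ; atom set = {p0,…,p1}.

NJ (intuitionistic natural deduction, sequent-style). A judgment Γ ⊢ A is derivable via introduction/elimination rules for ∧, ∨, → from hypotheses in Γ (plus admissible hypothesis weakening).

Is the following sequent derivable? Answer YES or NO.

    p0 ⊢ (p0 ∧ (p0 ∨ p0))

Derivation trace:
[∧I] p0 ⊢ (p0 ∧ (p0 ∨ p0))
  [Ax] p0 ⊢ p0
  [∨I₂] p0 ⊢ (p0 ∨ p0)
    [Ax] p0 ⊢ p0

Result: YES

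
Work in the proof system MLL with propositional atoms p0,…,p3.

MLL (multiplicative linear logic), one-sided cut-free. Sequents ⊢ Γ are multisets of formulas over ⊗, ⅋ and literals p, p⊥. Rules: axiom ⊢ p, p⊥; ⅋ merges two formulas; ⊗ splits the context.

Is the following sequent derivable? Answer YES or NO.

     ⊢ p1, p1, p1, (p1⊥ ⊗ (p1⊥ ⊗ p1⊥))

Proof tree:
[⊗]  ⊢ p1, p1, p1, (p1⊥ ⊗ (p1⊥ ⊗ p1⊥))
  [Ax]  ⊢ p1, p1⊥
  [⊗]  ⊢ p1, p1, (p1⊥ ⊗ p1⊥)
    [Ax]  ⊢ p1, p1⊥
    [Ax]  ⊢ p1, p1⊥

Result: YES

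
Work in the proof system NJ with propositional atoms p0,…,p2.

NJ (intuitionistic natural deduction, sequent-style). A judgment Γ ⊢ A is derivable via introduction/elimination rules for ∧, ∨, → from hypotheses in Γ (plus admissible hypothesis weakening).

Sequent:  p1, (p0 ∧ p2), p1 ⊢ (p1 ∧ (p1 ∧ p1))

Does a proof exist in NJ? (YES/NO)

Derivation (root first):
[Wk] p1, (p0 ∧ p2), p1 ⊢ (p1 ∧ (p1 ∧ p1))
  [Wk] p1, (p0 ∧ p2) ⊢ (p1 ∧ (p1 ∧ p1))
    [∧I] p1 ⊢ (p1 ∧ (p1 ∧ p1))
      [Ax] p1 ⊢ p1
      [∧I] p1 ⊢ (p1 ∧ p1)
        [Ax] p1 ⊢ p1
        [Ax] p1 ⊢ p1

Result: YES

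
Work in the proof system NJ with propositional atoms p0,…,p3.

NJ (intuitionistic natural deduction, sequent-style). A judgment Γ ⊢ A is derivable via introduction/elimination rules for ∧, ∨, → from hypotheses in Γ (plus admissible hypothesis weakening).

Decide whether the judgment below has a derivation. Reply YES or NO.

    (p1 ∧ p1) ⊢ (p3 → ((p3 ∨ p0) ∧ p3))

Proof tree:
[→I] (p1 ∧ p1) ⊢ (p3 → ((p3 ∨ p0) ∧ p3))
  [∧I] (p1 ∧ p1), p3 ⊢ ((p3 ∨ p0) ∧ p3)
    [Wk] p3, (p1 ∧ p1) ⊢ (p3 ∨ p0)
      [∨I₁] p3 ⊢ (p3 ∨ p0)
        [Ax] p3 ⊢ p3
    [Ax] p3 ⊢ p3

Result: YES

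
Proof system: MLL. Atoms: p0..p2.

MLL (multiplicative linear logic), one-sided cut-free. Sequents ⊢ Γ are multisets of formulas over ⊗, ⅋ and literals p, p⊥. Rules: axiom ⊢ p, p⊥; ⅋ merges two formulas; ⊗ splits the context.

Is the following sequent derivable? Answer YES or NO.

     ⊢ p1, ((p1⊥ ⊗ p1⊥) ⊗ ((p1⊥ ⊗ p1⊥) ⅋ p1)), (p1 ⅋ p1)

Proof tree:
[⅋]  ⊢ p1, ((p1⊥ ⊗ p1⊥) ⊗ ((p1⊥ ⊗ p1⊥) ⅋ p1)), (p1 ⅋ p1)
  [⊗]  ⊢ p1, p1, p1, ((p1⊥ ⊗ p1⊥) ⊗ ((p1⊥ ⊗ p1⊥) ⅋ p1))
    [⊗]  ⊢ p1, p1, (p1⊥ ⊗ p1⊥)
      [Ax]  ⊢ p1, p1⊥
      [Ax]  ⊢ p1, p1⊥
    [⅋]  ⊢ p1, ((p1⊥ ⊗ p1⊥) ⅋ p1)
      [⊗]  ⊢ p1, p1, (p1⊥ ⊗ p1⊥)
        [Ax]  ⊢ p1, p1⊥
        [Ax]  ⊢ p1, p1⊥

Result: YES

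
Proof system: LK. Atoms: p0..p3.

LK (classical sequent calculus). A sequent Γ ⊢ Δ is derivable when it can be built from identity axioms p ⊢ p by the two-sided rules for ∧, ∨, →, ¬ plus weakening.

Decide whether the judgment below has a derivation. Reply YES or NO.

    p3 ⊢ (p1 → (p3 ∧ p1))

Derivation (root first):
[→R] p3 ⊢ (p1 → (p3 ∧ p1))
  [∧R] p1, p3 ⊢ (p3 ∧ p1)
    [Ax] p3 ⊢ p3
    [Ax] p1 ⊢ p1

Result: YES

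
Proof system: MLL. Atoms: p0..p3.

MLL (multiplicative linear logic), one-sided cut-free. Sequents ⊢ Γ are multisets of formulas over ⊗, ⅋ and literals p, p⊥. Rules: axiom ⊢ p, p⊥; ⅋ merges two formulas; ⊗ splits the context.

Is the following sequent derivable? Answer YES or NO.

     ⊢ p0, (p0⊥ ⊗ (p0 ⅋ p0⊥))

Derivation (root first):
[⊗]  ⊢ p0, (p0⊥ ⊗ (p0 ⅋ p0⊥))
  [Ax]  ⊢ p0, p0⊥
  [⅋]  ⊢ (p0 ⅋ p0⊥)
    [Ax]  ⊢ p0, p0⊥

Result: YES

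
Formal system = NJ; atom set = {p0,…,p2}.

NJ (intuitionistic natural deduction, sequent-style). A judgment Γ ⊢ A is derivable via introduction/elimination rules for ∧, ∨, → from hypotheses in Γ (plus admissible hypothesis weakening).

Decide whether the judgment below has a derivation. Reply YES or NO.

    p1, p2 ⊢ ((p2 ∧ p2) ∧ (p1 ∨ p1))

Proof tree:
[∧I] p1, p2 ⊢ ((p2 ∧ p2) ∧ (p1 ∨ p1))
  [∧I] p2 ⊢ (p2 ∧ p2)
    [Ax] p2 ⊢ p2
    [Ax] p2 ⊢ p2
  [∨I₂] p1 ⊢ (p1 ∨ p1)
    [Ax] p1 ⊢ p1

Result: YES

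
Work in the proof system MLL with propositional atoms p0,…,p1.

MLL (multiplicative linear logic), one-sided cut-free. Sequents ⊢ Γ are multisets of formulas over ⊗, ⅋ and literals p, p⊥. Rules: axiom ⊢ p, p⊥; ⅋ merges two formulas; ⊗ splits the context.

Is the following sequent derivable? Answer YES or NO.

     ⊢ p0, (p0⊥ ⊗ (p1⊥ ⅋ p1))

Derivation trace:
[⊗]  ⊢ p0, (p0⊥ ⊗ (p1⊥ ⅋ p1))
  [Ax]  ⊢ p0, p0⊥
  [⅋]  ⊢ (p1⊥ ⅋ p1)
    [Ax]  ⊢ p1, p1⊥

Result: YES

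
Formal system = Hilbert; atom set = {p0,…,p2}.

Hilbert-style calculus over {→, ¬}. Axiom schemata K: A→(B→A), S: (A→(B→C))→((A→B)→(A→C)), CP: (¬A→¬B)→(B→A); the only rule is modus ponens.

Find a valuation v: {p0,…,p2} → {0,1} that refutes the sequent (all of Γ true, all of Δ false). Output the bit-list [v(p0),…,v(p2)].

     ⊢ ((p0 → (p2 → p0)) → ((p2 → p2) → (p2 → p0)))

Search for a countermodel by truth-table:
  v=000: Γ:[] Δ:[((p0 → (p2 → p0)) → ((p2 → p2) → (p2 → p0)))=T] refutes=False
  v=001: Γ:[] Δ:[((p0 → (p2 → p0)) → ((p2 → p2) → (p2 → p0)))=F] refutes=True  ← countermodel

Result: [0, 0, 1]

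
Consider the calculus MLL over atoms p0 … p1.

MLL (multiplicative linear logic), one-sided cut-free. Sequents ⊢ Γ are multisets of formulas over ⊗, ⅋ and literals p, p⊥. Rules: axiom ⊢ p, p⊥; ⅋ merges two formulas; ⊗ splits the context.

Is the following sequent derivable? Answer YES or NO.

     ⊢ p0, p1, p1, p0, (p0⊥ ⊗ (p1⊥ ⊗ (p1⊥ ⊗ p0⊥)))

Derivation trace:
[⊗]  ⊢ p0, p1, p1, p0, (p0⊥ ⊗ (p1⊥ ⊗ (p1⊥ ⊗ p0⊥)))
  [Ax]  ⊢ p0, p0⊥
  [⊗]  ⊢ p1, p1, p0, (p1⊥ ⊗ (p1⊥ ⊗ p0⊥))
    [Ax]  ⊢ p1, p1⊥
    [⊗]  ⊢ p1, p0, (p1⊥ ⊗ p0⊥)
      [Ax]  ⊢ p1, p1⊥
      [Ax]  ⊢ p0, p0⊥

Result: YES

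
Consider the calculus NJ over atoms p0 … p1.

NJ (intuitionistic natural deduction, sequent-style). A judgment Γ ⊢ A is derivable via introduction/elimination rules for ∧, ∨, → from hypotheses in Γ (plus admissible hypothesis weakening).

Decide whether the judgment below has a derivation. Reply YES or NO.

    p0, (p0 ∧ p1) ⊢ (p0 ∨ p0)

Proof tree:
[Wk] p0, (p0 ∧ p1) ⊢ (p0 ∨ p0)
  [∨I₂] p0 ⊢ (p0 ∨ p0)
    [Ax] p0 ⊢ p0

Result: YES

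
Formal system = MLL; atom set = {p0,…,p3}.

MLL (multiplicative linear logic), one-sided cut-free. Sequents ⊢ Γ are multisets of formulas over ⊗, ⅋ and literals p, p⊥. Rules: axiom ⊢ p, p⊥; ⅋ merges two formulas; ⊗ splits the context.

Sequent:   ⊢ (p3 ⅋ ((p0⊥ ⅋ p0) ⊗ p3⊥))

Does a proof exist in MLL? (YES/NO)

Proof tree:
[⅋]  ⊢ (p3 ⅋ ((p0⊥ ⅋ p0) ⊗ p3⊥))
  [⊗]  ⊢ p3, ((p0⊥ ⅋ p0) ⊗ p3⊥)
    [⅋]  ⊢ (p0⊥ ⅋ p0)
      [Ax]  ⊢ p0, p0⊥
    [Ax]  ⊢ p3, p3⊥

Result: YES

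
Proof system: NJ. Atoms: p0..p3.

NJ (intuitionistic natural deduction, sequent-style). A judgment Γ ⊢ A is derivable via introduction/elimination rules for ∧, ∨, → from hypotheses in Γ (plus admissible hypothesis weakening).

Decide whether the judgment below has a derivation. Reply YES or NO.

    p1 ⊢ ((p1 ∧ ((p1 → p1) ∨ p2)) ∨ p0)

Derivation (root first):
[∨I₁] p1 ⊢ ((p1 ∧ ((p1 → p1) ∨ p2)) ∨ p0)
  [∧I] p1 ⊢ (p1 ∧ ((p1 → p1) ∨ p2))
    [Ax] p1 ⊢ p1
    [∨I₁]  ⊢ ((p1 → p1) ∨ p2)
      [→I]  ⊢ (p1 → p1)
        [Ax] p1 ⊢ p1

Result: YES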